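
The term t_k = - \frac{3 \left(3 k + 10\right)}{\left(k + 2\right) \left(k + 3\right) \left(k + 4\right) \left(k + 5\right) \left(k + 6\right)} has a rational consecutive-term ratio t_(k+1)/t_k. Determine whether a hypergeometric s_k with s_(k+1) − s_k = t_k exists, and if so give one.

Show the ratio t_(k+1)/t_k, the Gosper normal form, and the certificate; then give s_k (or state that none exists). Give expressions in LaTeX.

s_k = \frac{3 k \left(- k^{2} - 11 k - 38\right)}{40 \left(k^{3} + 11 k^{2} + 38 k + 40\right)}

r(k) = (k + 2)*(3*k + 13)/((k + 7)*(3*k + 10)) after simplifying.
A = k + 2, B = k + 7, C = k + 10/3.
Set up (k + 2)·f(k+1) − (k + 6)·f(k) − (k + 10/3) = 0.
deg f ≤ 4 (via 1,1,1).
Match coefficients ⇒ f(k) = k*(k + 3)*(k**2 + 11*k + 38)/120.
Get s_k = R·t_k = 3*k*(-k**2 - 11*k - 38)/(40*(k**3 + 11*k**2 + 38*k + 40)) with R(k) = B(k−1)f(k)/C(k) = k*(k + 3)*(k + 6)*(k**2 + 11*k + 38)/(40*(3*k + 10)).
Δs = 3*(-3*k - 10)/(k**5 + 20*k**4 + 155*k**3 + 580*k**2 + 1044*k + 720), as required.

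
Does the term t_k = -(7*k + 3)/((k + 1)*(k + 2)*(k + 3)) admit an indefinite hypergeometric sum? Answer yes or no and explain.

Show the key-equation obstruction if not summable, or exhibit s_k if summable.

Step 1: r(k) = (k + 1)*(7*k + 10)/((k + 4)*(7*k + 3)).
Normal form (A,B,C) = (k + 1, k + 4, k + 3/7).
Need (k + 1)·f(k+1) − (k + 3)·f(k) = k + 3/7.
From deg A=1, deg B=1, deg C=1: d=2.
Solving with deg f ≤ 2: f(k) = k*(5*k + 1)/14.
So s_k = (B(k−1)f/C)·t_k = (k*(k + 3)*(5*k + 1)/(2*(7*k + 3)))·t_k = k*(-5*k - 1)/(2*(k + 1)*(k + 2)).
Verify: (-7*k - 3)/(k**3 + 6*k**2 + 11*k + 6) matches t_k.

Yes. s_k = k*(-5*k - 1)/(2*(k + 1)*(k + 2)).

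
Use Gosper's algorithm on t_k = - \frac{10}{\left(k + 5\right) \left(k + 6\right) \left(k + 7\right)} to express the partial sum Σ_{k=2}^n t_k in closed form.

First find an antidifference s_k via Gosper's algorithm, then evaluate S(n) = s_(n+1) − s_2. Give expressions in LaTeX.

Compute t_(k+1)/t_k: get (k + 5)/(k + 8).
Normal form (A,B,C) = (k + 5, k + 8, 1).
f must satisfy (k + 5)·f(k+1) − (k + 7)·f(k) = 1.
d = 2 from the (1,1,0) case.
Match coefficients ⇒ f(k) = k*(k + 11)/60.
Certificate R = B(k−1)f/C = k*(k + 7)*(k + 11)/60 gives s_k = k*(-k - 11)/(6*(k + 5)*(k + 6)).
Check: Δs_k = -10/(k**3 + 18*k**2 + 107*k + 210). ✓
Σ_(k=2)^n t_k = s_(n+1) − s_(2) = ((-n**2 - 13*n - 12)/(6*(n**2 + 13*n + 42))) − (-13/168), i.e. 5*(-n**2 - 13*n + 14)/(56*(n**2 + 13*n + 42)).

S(n) = \frac{5 \left(- n^{2} - 13 n + 14\right)}{56 \left(n^{2} + 13 n + 42\right)}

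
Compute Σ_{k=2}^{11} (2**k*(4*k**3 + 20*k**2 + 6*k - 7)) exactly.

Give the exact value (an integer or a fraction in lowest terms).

Σ = 25841628

r(k) = 2*(4*k**3 + 32*k**2 + 58*k + 23)/(4*k**3 + 20*k**2 + 6*k - 7) after simplifying.
So A=2 and B=1, with C=k**3 + 5*k**2 + 3*k/2 - 7/4.
Need (2)·f(k+1) − (1)·f(k) = k**3 + 5*k**2 + 3*k/2 - 7/4.
Degrees (0,0,3) ⇒ d ≤ 3.
A polynomial solution: f(k) = (4*k**3 - 4*k**2 - 2*k - 3)/4.
So s_k = (B(k−1)f/C)·t_k = ((4*k**3 - 4*k**2 - 2*k - 3)/(4*k**3 + 20*k**2 + 6*k - 7))·t_k = 2**k*(4*k**3 - 4*k**2 - 2*k - 3).
Δs = 2**k*(4*k**3 + 20*k**2 + 6*k - 7), as required.
Evaluate s at k=12 and k=2: 25841664 and 36; difference 25841628.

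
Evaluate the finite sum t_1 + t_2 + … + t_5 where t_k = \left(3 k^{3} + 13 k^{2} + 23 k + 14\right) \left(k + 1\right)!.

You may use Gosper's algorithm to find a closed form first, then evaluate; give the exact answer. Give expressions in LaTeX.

Σ = 665266

The ratio is (3*k**4 + 28*k**3 + 102*k**2 + 169*k + 106)/(3*k**3 + 13*k**2 + 23*k + 14).
A = k + 2, B = 1, C = k**3 + 13*k**2/3 + 23*k/3 + 14/3.
Set up (k + 2)·f(k+1) − (1)·f(k) − (k**3 + 13*k**2/3 + 23*k/3 + 14/3) = 0.
deg f ≤ 2 (via 1,0,3).
Match coefficients ⇒ f(k) = k*(3*k + 4)/3.
R(k) = B(k−1)·f(k)/C(k) = k*(3*k + 4)/(3*k**3 + 13*k**2 + 23*k + 14); s_k = R·t_k = k*(3*k + 4)*factorial(k + 1).
Check: Δs_k = (3*k**3 + 13*k**2 + 23*k + 14)*factorial(k + 1). ✓
Sum = s_(6) − s_(1); s_(6) = 665280, s_(1) = 14 ⇒ 665266.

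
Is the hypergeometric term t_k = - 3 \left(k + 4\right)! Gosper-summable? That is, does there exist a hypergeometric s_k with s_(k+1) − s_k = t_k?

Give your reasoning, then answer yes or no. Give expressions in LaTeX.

t_(k+1)/t_k = k + 5.
Gosper form: A/B · C(k+1)/C(k) with A=k + 5, B=1, C=1.
Set up (k + 5)·f(k+1) − (1)·f(k) − (1) = 0.
Bound: deg f ≤ -1.
Bound -1 < 0, so the key equation has no polynomial solution.

No. Not Gosper-summable.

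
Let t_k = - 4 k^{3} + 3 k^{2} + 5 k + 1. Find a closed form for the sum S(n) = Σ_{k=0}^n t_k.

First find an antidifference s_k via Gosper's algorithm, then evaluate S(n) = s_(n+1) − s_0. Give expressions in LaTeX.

The ratio is (4*k**3 + 9*k**2 + k - 5)/(4*k**3 - 3*k**2 - 5*k - 1).
Take A(k)=1, B(k)=1, C(k)=k**3 - 3*k**2/4 - 5*k/4 - 1/4.
Solve (1)·f(k+1) − (1)·f(k) = k**3 - 3*k**2/4 - 5*k/4 - 1/4.
deg f ≤ 4 (via 0,0,3).
Solving with deg f ≤ 4: f(k) = k*(k**3 - 3*k**2 + 1)/4.
Certificate R = B(k−1)f/C = k*(k**3 - 3*k**2 + 1)/((4*k + 1)*(k**2 - k - 1)) gives s_k = -k**4 + 3*k**3 - k.
Check: Δs_k = -4*k**3 + 3*k**2 + 5*k + 1. ✓
Σ_(k=0)^n t_k = s_(n+1) − s_(0) = (-n**4 - n**3 + 3*n**2 + 4*n + 1) − (0), i.e. -n**4 - n**3 + 3*n**2 + 4*n + 1.

S(n) = - n^{4} - n^{3} + 3 n^{2} + 4 n + 1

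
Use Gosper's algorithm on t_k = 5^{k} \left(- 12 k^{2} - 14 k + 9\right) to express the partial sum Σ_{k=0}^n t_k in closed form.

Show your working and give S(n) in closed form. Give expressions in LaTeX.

The ratio is 5*(12*k**2 + 38*k + 17)/(12*k**2 + 14*k - 9).
Factor: A=5; B=1; C=k**2 + 7*k/6 - 3/4.
f must satisfy (5)·f(k+1) − (1)·f(k) = k**2 + 7*k/6 - 3/4.
deg f ≤ 2 (via 0,0,2).
Solve for f: f(k) = (3*k**2 - 4*k - 1)/12 (degree 2 ≤ 2).
Get s_k = R·t_k = 5**k*(-3*k**2 + 4*k + 1) with R(k) = B(k−1)f(k)/C(k) = (3*k**2 - 4*k - 1)/(12*k**2 + 14*k - 9).
Check: Δs_k = 5**k*(-12*k**2 - 14*k + 9). ✓
Telescope: S(n) = s_(n+1) − s_(0) = 5**(n + 1)*(-3*n**2 - 2*n + 2) − (1) = -15*5**n*n**2 - 10*5**n*n + 10*5**n - 1.

S(n) = - 15 \cdot 5^{n} n^{2} - 10 \cdot 5^{n} n + 10 \cdot 5^{n} - 1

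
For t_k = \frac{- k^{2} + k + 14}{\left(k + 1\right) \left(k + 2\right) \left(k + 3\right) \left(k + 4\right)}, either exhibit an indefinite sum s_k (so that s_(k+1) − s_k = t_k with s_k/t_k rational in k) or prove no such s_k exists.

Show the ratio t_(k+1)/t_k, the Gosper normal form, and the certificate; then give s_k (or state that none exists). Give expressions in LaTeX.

The ratio is (k + 1)*(k - (k + 1)**2 + 15)/((k + 5)*(-k**2 + k + 14)).
Take A(k)=k + 1, B(k)=k + 5, C(k)=k**2 - k - 14.
f must satisfy (k + 1)·f(k+1) − (k + 4)·f(k) = k**2 - k - 14.
deg f ≤ 3 (via 1,1,2).
A polynomial solution: f(k) = -k*(k + 5)*(2*k + 5)/3.
So s_k = (B(k−1)f/C)·t_k = (-k*(k + 4)*(k + 5)*(2*k + 5)/(3*(k**2 - k - 14)))·t_k = k*(2*k**2 + 15*k + 25)/(3*(k + 1)*(k + 2)*(k + 3)).
Verify: (-k**2 + k + 14)/(k**4 + 10*k**3 + 35*k**2 + 50*k + 24) matches t_k.

s_k = \frac{k \left(2 k^{2} + 15 k + 25\right)}{3 \left(k + 1\right) \left(k + 2\right) \left(k + 3\right)}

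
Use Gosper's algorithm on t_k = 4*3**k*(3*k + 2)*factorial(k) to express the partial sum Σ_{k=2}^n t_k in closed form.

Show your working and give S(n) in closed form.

S(n) = 12*3**n*factorial(n + 1) - 72

The ratio is 3*(k + 1)*(3*k + 5)/(3*k + 2).
Gosper form: A/B · C(k+1)/C(k) with A=3*k + 3, B=1, C=k + 2/3.
Key eq: (3*k + 3)·f(k+1) = (1)·f(k) + (k + 2/3).
Bound: deg f ≤ 0.
A polynomial solution: f(k) = 1/3.
Get s_k = R·t_k = 4*3**k*factorial(k) with R(k) = B(k−1)f(k)/C(k) = 1/(3*k + 2).
Check: Δs_k = 4*3**k*(3*k + 2)*factorial(k). ✓
Σ_(k=2)^n t_k = s_(n+1) − s_(2) = (12*3**n*factorial(n + 1)) − (72), i.e. 12*3**n*factorial(n + 1) - 72.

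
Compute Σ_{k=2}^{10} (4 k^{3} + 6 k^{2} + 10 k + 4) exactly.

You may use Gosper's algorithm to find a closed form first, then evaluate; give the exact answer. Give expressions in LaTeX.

Σ = 14976

Compute t_(k+1)/t_k: get (2*k**3 + 9*k**2 + 17*k + 12)/(2*k**3 + 3*k**2 + 5*k + 2).
Take A(k)=1, B(k)=1, C(k)=k**3 + 3*k**2/2 + 5*k/2 + 1.
Need (1)·f(k+1) − (1)·f(k) = k**3 + 3*k**2/2 + 5*k/2 + 1.
Bound: deg f ≤ 4.
Solving with deg f ≤ 4: f(k) = k**2*(k**2 + 3)/4.
Then R = B(k−1)f/C = k**2*(k**2 + 3)/(2*(2*k + 1)*(k**2 + k + 2)), so s_k = R(k)·t_k = k**2*(k**2 + 3).
Check: Δs_k = 4*k**3 + 6*k**2 + 10*k + 4. ✓
Evaluate s at k=11 and k=2: 15004 and 28; difference 14976.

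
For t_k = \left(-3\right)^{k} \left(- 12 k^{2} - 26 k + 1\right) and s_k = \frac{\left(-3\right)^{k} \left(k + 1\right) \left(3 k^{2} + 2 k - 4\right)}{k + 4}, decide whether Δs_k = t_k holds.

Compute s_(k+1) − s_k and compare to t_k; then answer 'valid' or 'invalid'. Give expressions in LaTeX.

s_(k+1) = (-3)**(k + 1)*(k + 2)*(2*k + 3*(k + 1)**2 - 2)/(k + 5)
s_(k+1) − s_k = (-3)**k*(-12*k**4 - 98*k**3 - 242*k**2 - 196*k - 4)/(k**2 + 9*k + 20)
(s_(k+1) − s_k) − t_k = (-3)**(k + 1)*(-12*k**3 - 77*k**2 - 105*k + 8)/(k**2 + 9*k + 20)

Invalid: residual \frac{\left(-3\right)^{k + 1} \left(- 12 k^{3} - 77 k^{2} - 105 k + 8\right)}{k^{2} + 9 k + 20} ≠ 0.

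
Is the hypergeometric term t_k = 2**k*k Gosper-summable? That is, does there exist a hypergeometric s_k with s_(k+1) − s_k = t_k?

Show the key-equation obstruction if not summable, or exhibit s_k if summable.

Yes. s_k = 2**k*(k - 2).

Compute t_(k+1)/t_k: get 2 + 2/k.
Take A(k)=2, B(k)=1, C(k)=k.
Need (2)·f(k+1) − (1)·f(k) = k.
Degrees (0,0,1) ⇒ d ≤ 1.
Coefficient equations give f(k) = k - 2.
Certificate R = B(k−1)f/C = (k - 2)/k gives s_k = 2**k*(k - 2).
Check: Δs_k = 2**k*k. ✓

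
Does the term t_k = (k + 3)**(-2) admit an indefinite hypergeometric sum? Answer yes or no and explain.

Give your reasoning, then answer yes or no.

Step 1: r(k) = (k + 3)**2/(k + 4)**2.
Take A(k)=k**2 + 6*k + 9, B(k)=k**2 + 8*k + 16, C(k)=1.
Solve (k**2 + 6*k + 9)·f(k+1) − (k**2 + 6*k + 9)·f(k) = 1.
Degrees (2,2,0) ⇒ d ≤ 0.
Put f(k) = c0: A·f(k+1) − B(k−1)·f(k) − C = -1; need -1 = 0 — inconsistent ⇒ no f, not summable.

No. Not Gosper-summable.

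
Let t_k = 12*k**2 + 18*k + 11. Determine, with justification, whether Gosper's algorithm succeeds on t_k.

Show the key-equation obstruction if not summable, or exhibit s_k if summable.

t_(k+1)/t_k = (12*k**2 + 42*k + 41)/(12*k**2 + 18*k + 11).
Factor: A=1; B=1; C=k**2 + 3*k/2 + 11/12.
f must satisfy (1)·f(k+1) − (1)·f(k) = k**2 + 3*k/2 + 11/12.
deg f ≤ 3 (via 0,0,2).
Match coefficients ⇒ f(k) = k*(4*k**2 + 3*k + 4)/12.
So s_k = (B(k−1)f/C)·t_k = (k*(4*k**2 + 3*k + 4)/(12*k**2 + 18*k + 11))·t_k = k*(4*k**2 + 3*k + 4).
Check: Δs_k = 12*k**2 + 18*k + 11. ✓

Yes. s_k = k*(4*k**2 + 3*k + 4).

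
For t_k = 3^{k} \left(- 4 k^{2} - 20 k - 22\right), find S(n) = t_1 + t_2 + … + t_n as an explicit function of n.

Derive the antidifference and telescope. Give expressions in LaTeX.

t_(k+1)/t_k = 3*(2*k**2 + 14*k + 23)/(2*k**2 + 10*k + 11).
Factor: A=3; B=1; C=k**2 + 5*k + 11/2.
f must satisfy (3)·f(k+1) − (1)·f(k) = k**2 + 5*k + 11/2.
deg f ≤ 2 (via 0,0,2).
Coefficient equations give f(k) = (k + 1)**2/2.
Get s_k = R·t_k = -2*3**k*(k**2 + 2*k + 1) with R(k) = B(k−1)f(k)/C(k) = (k + 1)**2/(2*k**2 + 10*k + 11).
Verify: 3**k*(-4*k**2 - 20*k - 22) matches t_k.
Telescope: S(n) = s_(n+1) − s_(1) = 6*3**n*(-n**2 - 4*n - 4) − (-24) = -6*3**n*n**2 - 24*3**n*n - 24*3**n + 24.

S(n) = - 6 \cdot 3^{n} n^{2} - 24 \cdot 3^{n} n - 24 \cdot 3^{n} + 24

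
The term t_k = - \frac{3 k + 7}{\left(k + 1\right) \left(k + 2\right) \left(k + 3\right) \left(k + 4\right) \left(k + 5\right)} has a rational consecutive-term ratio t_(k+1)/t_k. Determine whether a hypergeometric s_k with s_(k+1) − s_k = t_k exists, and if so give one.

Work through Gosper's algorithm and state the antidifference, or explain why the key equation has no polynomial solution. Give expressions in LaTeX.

Ratio r(k) = (k + 1)*(3*k + 10)/((k + 6)*(3*k + 7)).
So A=k + 1 and B=k + 6, with C=k + 7/3.
Solve (k + 1)·f(k+1) − (k + 5)·f(k) = k + 7/3.
From deg A=1, deg B=1, deg C=1: d=4.
A polynomial solution: f(k) = k*(k + 2)*(k**2 + 8*k + 19)/36.
Certificate R = B(k−1)f/C = k*(k + 2)*(k + 5)*(k**2 + 8*k + 19)/(12*(3*k + 7)) gives s_k = k*(-k**2 - 8*k - 19)/(12*(k**3 + 8*k**2 + 19*k + 12)).
s_(k+1) − s_k = (-3*k - 7)/(k**5 + 15*k**4 + 85*k**3 + 225*k**2 + 274*k + 120) = t_k.

s_k = \frac{k \left(- k^{2} - 8 k - 19\right)}{12 \left(k^{3} + 8 k^{2} + 19 k + 12\right)}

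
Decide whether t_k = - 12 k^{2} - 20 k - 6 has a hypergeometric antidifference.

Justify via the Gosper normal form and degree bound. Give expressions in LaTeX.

r(k) = (6*k**2 + 22*k + 19)/(6*k**2 + 10*k + 3) after simplifying.
A = 1, B = 1, C = k**2 + 5*k/3 + 1/2.
f must satisfy (1)·f(k+1) − (1)·f(k) = k**2 + 5*k/3 + 1/2.
deg f ≤ 3 (via 0,0,2).
A polynomial solution: f(k) = k*(2*k**2 + 2*k - 1)/6.
So s_k = (B(k−1)f/C)·t_k = (k*(2*k**2 + 2*k - 1)/(6*k**2 + 10*k + 3))·t_k = 2*k*(-2*k**2 - 2*k + 1).
Δs = -12*k**2 - 20*k - 6, as required.

Yes. s_k = 2 k \left(- 2 k^{2} - 2 k + 1\right).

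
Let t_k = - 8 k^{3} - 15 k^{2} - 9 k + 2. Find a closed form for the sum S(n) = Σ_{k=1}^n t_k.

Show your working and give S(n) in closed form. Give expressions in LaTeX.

S(n) = n \left(- 2 n^{3} - 9 n^{2} - 14 n - 5\right)

Compute t_(k+1)/t_k: get (8*k**3 + 39*k**2 + 63*k + 30)/(8*k**3 + 15*k**2 + 9*k - 2).
So A=1 and B=1, with C=k**3 + 15*k**2/8 + 9*k/8 - 1/4.
Solve (1)·f(k+1) − (1)·f(k) = k**3 + 15*k**2/8 + 9*k/8 - 1/4.
d = 4 from the (0,0,3) case.
Coefficient equations give f(k) = k*(2*k**3 + k**2 - k - 4)/8.
Get s_k = R·t_k = k*(-2*k**3 - k**2 + k + 4) with R(k) = B(k−1)f(k)/C(k) = k*(2*k**3 + k**2 - k - 4)/(8*k**3 + 15*k**2 + 9*k - 2).
Check: Δs_k = -8*k**3 - 15*k**2 - 9*k + 2. ✓
Σ_(k=1)^n t_k = s_(n+1) − s_(1) = (-2*n**4 - 9*n**3 - 14*n**2 - 5*n + 2) − (2), i.e. n*(-2*n**3 - 9*n**2 - 14*n - 5).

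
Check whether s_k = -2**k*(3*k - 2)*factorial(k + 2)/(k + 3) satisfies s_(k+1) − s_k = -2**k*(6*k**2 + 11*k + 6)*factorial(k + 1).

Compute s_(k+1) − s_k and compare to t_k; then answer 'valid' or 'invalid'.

s_(k+1) = -2**(k + 1)*(3*k + 1)*factorial(k + 3)/(k + 4)
s_(k+1) − s_k = -2**k*(6*k**3 + 35*k**2 + 56*k + 26)*factorial(k + 2)/((k + 3)*(k + 4))
(s_(k+1) − s_k) − t_k = 2**k*(3*k + 10)*(2*k**2 + 3*k + 2)*factorial(k + 1)/((k + 3)*(k + 4))

Invalid: residual 2**k*(3*k + 10)*(2*k**2 + 3*k + 2)*factorial(k + 1)/((k + 3)*(k + 4)) ≠ 0.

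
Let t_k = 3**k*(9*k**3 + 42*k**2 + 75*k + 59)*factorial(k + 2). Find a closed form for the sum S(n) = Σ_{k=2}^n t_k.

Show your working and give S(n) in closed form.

r(k) = 3*(9*k**4 + 96*k**3 + 393*k**2 + 743*k + 555)/(9*k**3 + 42*k**2 + 75*k + 59) after simplifying.
Take A(k)=3*k + 9, B(k)=1, C(k)=k**3 + 14*k**2/3 + 25*k/3 + 59/9.
Solve (3*k + 9)·f(k+1) − (1)·f(k) = k**3 + 14*k**2/3 + 25*k/3 + 59/9.
d = 2 from the (1,0,3) case.
Solving with deg f ≤ 2: f(k) = (3*k**2 + 4)/9.
So s_k = (B(k−1)f/C)·t_k = ((3*k**2 + 4)/(9*k**3 + 42*k**2 + 75*k + 59))·t_k = 3**k*(3*k**2 + 4)*factorial(k + 2).
Δs = 3**k*(9*k**3 + 42*k**2 + 75*k + 59)*factorial(k + 2), as required.
Σ_(k=2)^n t_k = s_(n+1) − s_(2) = (3**(n + 1)*(3*n**2 + 6*n + 7)*factorial(n + 3)) − (3456), i.e. 9*3**n*n**2*factorial(n + 3) + 18*3**n*n*factorial(n + 3) + 21*3**n*factorial(n + 3) - 3456.

S(n) = 9*3**n*n**2*factorial(n + 3) + 18*3**n*n*factorial(n + 3) + 21*3**n*factorial(n + 3) - 3456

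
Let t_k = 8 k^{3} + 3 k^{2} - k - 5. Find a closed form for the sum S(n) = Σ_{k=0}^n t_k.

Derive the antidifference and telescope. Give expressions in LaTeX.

S(n) = 2 n^{4} + 5 n^{3} + 3 n^{2} - 5 n - 5

r(k) = (8*k**3 + 27*k**2 + 29*k + 5)/(8*k**3 + 3*k**2 - k - 5) after simplifying.
Normal form (A,B,C) = (1, 1, k**3 + 3*k**2/8 - k/8 - 5/8).
Solve (1)·f(k+1) − (1)·f(k) = k**3 + 3*k**2/8 - k/8 - 5/8.
d = 4 from the (0,0,3) case.
Solving with deg f ≤ 4: f(k) = k*(k - 2)*(2*k**2 + k + 2)/8.
Get s_k = R·t_k = k*(2*k**3 - 3*k**2 - 4) with R(k) = B(k−1)f(k)/C(k) = k*(k - 2)*(2*k**2 + k + 2)/(8*k**3 + 3*k**2 - k - 5).
Δs = 8*k**3 + 3*k**2 - k - 5, as required.
s_(n+1) = 2*n**4 + 5*n**3 + 3*n**2 - 5*n - 5 and s_(0) = 0, so S(n) = 2*n**4 + 5*n**3 + 3*n**2 - 5*n - 5.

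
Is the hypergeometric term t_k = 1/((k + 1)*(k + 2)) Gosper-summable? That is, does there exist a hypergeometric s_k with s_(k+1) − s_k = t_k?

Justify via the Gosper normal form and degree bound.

Step 1: r(k) = (k + 1)/(k + 3).
Factor: A=k + 1; B=k + 3; C=1.
Need (k + 1)·f(k+1) − (k + 2)·f(k) = 1.
d = 1 from the (1,1,0) case.
Coefficient equations give f(k) = k.
Then R = B(k−1)f/C = k*(k + 2), so s_k = R(k)·t_k = k/(k + 1).
Check: Δs_k = 1/(k**2 + 3*k + 2). ✓

Yes. s_k = k/(k + 1).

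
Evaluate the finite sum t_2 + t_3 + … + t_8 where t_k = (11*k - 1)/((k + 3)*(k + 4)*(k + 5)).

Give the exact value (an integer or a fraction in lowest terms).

The ratio is (k + 3)*(11*k + 10)/((k + 6)*(11*k - 1)).
Factor: A=k + 3; B=k + 6; C=k - 1/11.
Need (k + 3)·f(k+1) − (k + 5)·f(k) = k - 1/11.
d = 2 from the (1,1,1) case.
Match coefficients ⇒ f(k) = k*(4*k - 5)/33.
Then R = B(k−1)f/C = k*(k + 5)*(4*k - 5)/(3*(11*k - 1)), so s_k = R(k)·t_k = k*(4*k - 5)/(3*(k + 3)*(k + 4)).
Δs = (11*k - 1)/(k**3 + 12*k**2 + 47*k + 60), as required.
Sum = s_(9) − s_(2); s_(9) = 31/52, s_(2) = 1/15 ⇒ 413/780.

Σ = 413/780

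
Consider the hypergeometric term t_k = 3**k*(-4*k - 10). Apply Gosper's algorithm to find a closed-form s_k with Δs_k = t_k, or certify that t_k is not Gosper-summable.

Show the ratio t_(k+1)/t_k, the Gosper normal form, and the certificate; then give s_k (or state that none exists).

s_k = -2*3**k*(k + 1)

t_(k+1)/t_k = 3*(2*k + 7)/(2*k + 5).
Take A(k)=3, B(k)=1, C(k)=k + 5/2.
Solve (3)·f(k+1) − (1)·f(k) = k + 5/2.
d = 1 from the (0,0,1) case.
A polynomial solution: f(k) = (k + 1)/2.
Certificate R = B(k−1)f/C = (k + 1)/(2*k + 5) gives s_k = -2*3**k*(k + 1).
Δs = 3**k*(-4*k - 10), as required.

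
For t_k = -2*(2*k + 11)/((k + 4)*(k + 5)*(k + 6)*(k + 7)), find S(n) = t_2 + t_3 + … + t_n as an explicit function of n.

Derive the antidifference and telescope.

Ratio r(k) = (k + 4)*(2*k + 13)/((k + 8)*(2*k + 11)).
Factor: A=k + 4; B=k + 8; C=k + 11/2.
Need (k + 4)·f(k+1) − (k + 7)·f(k) = k + 11/2.
Bound: deg f ≤ 3.
Coefficient equations give f(k) = k*(k + 5)*(k + 10)/48.
Certificate R = B(k−1)f/C = k*(k + 5)*(k + 7)*(k + 10)/(24*(2*k + 11)) gives s_k = k*(-k - 10)/(12*(k**2 + 10*k + 24)).
s_(k+1) − s_k = 2*(-2*k - 11)/(k**4 + 22*k**3 + 179*k**2 + 638*k + 840) = t_k.
s_(n+1) = (-n**2 - 12*n - 11)/(12*(n**2 + 12*n + 35)) and s_(2) = -1/24, so S(n) = (-n**2 - 12*n + 13)/(24*(n**2 + 12*n + 35)).

S(n) = (-n**2 - 12*n + 13)/(24*(n**2 + 12*n + 35))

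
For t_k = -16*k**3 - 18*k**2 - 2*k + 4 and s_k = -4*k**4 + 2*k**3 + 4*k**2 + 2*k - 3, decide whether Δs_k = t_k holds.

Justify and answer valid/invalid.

valid; difference matches t_k

s_(k+1) = -4*k**4 - 14*k**3 - 14*k**2 + 1
s_(k+1) − s_k = -16*k**3 - 18*k**2 - 2*k + 4
(s_(k+1) − s_k) − t_k = 0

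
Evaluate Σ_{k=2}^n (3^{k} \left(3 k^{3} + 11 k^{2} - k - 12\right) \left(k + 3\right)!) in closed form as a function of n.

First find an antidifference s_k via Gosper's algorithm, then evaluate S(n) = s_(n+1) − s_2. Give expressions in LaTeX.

S(n) = 3^{n + 1} \left(n - 1\right) \left(n + 1\right) \left(n + 4\right)!

Compute t_(k+1)/t_k: get 3*(3*k**4 + 32*k**3 + 110*k**2 + 121*k + 4)/(3*k**3 + 11*k**2 - k - 12).
Gosper form: A/B · C(k+1)/C(k) with A=3*k + 12, B=1, C=k**3 + 11*k**2/3 - k/3 - 4.
f must satisfy (3*k + 12)·f(k+1) − (1)·f(k) = k**3 + 11*k**2/3 - k/3 - 4.
d = 2 from the (1,0,3) case.
Solve for f: f(k) = k*(k - 2)/3 (degree 2 ≤ 2).
Then R = B(k−1)f/C = k*(k - 2)/(3*k**3 + 11*k**2 - k - 12), so s_k = R(k)·t_k = 3**k*k*(k - 2)*factorial(k + 3).
s_(k+1) − s_k = 3**k*(3*k**3 + 11*k**2 - k - 12)*factorial(k + 3) = t_k.
Σ_(k=2)^n t_k = s_(n+1) − s_(2) = (3**(n + 1)*(n - 1)*(n + 1)*factorial(n + 4)) − (0), i.e. 3**(n + 1)*(n - 1)*(n + 1)*factorial(n + 4).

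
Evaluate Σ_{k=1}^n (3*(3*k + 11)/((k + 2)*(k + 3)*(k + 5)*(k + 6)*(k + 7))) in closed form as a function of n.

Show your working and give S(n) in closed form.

S(n) = n*(n**2 + 16*n + 81)/(42*(n**3 + 16*n**2 + 81*n + 126))

Ratio r(k) = (k + 2)*(k + 5)*(3*k + 14)/((k + 4)*(k + 8)*(3*k + 11)).
Factor: A=k + 2; B=k + 8; C=k**2 + 23*k/3 + 44/3.
Need (k + 2)·f(k+1) − (k + 7)·f(k) = k**2 + 23*k/3 + 44/3.
Bound: deg f ≤ 5.
Match coefficients ⇒ f(k) = k*(k + 3)*(k + 4)*(k**2 + 13*k + 52)/180.
Then R = B(k−1)f/C = k*(k + 3)*(k + 7)*(k**2 + 13*k + 52)/(60*(3*k + 11)), so s_k = R(k)·t_k = k*(k**2 + 13*k + 52)/(20*(k**3 + 13*k**2 + 52*k + 60)).
s_(k+1) − s_k = 3*(3*k + 11)/(k**5 + 23*k**4 + 203*k**3 + 853*k**2 + 1692*k + 1260) = t_k.
Evaluate: s_(n+1) = (n**3 + 16*n**2 + 81*n + 66)/(20*(n**3 + 16*n**2 + 81*n + 126)); subtract s_(1) = 11/420 ⇒ S(n) = n*(n**2 + 16*n + 81)/(42*(n**3 + 16*n**2 + 81*n + 126)).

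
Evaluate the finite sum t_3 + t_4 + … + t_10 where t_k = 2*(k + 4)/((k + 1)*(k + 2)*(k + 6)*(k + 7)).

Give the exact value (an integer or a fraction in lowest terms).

t_(k+1)/t_k = (k + 1)*(k + 5)*(k + 6)/((k + 3)*(k + 4)*(k + 8)).
Gosper form: A/B · C(k+1)/C(k) with A=k + 1, B=k + 8, C=k**4 + 16*k**3 + 95*k**2 + 248*k + 240.
Solve (k + 1)·f(k+1) − (k + 7)·f(k) = k**4 + 16*k**3 + 95*k**2 + 248*k + 240.
deg f ≤ 6 (via 1,1,4).
A polynomial solution: f(k) = k*(k + 2)*(k + 3)*(k + 4)*(k + 5)*(k + 7)/12.
Certificate R = B(k−1)f/C = k*(k + 2)*(k + 7)**2/(12*(k + 4)) gives s_k = k*(k + 7)/(6*(k**2 + 7*k + 6)).
Δs = 2*(k + 4)/(k**4 + 16*k**3 + 83*k**2 + 152*k + 84), as required.
Σ_(k=3)^(10) t_k = s_(11) − s_(3) = 11/68 − (5/36) = 7/306.

Σ = 7/306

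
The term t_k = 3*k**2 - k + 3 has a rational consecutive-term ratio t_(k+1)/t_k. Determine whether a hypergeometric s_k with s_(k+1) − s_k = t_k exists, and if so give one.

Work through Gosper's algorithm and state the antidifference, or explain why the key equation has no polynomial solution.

s_k = k*(k**2 - 2*k + 4)

The ratio is (-k + 3*(k + 1)**2 + 2)/(3*k**2 - k + 3).
Take A(k)=1, B(k)=1, C(k)=k**2 - k/3 + 1.
Need (1)·f(k+1) − (1)·f(k) = k**2 - k/3 + 1.
d = 3 from the (0,0,2) case.
A polynomial solution: f(k) = k*(k**2 - 2*k + 4)/3.
Get s_k = R·t_k = k*(k**2 - 2*k + 4) with R(k) = B(k−1)f(k)/C(k) = k*(k**2 - 2*k + 4)/(3*k**2 - k + 3).
Check: Δs_k = 3*k**2 - k + 3. ✓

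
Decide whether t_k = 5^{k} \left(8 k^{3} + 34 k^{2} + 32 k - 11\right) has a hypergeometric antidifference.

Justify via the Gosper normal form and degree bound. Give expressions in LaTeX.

Yes. s_k = 5^{k} \left(2 k^{3} + k^{2} - 2 k - 4\right).

t_(k+1)/t_k = 5*(8*k**3 + 58*k**2 + 124*k + 63)/(8*k**3 + 34*k**2 + 32*k - 11).
Normal form (A,B,C) = (5, 1, k**3 + 17*k**2/4 + 4*k - 11/8).
Set up (5)·f(k+1) − (1)·f(k) − (k**3 + 17*k**2/4 + 4*k - 11/8) = 0.
Bound: deg f ≤ 3.
Coefficient equations give f(k) = (2*k**3 + k**2 - 2*k - 4)/8.
Then R = B(k−1)f/C = (2*k**3 + k**2 - 2*k - 4)/(8*k**3 + 34*k**2 + 32*k - 11), so s_k = R(k)·t_k = 5**k*(2*k**3 + k**2 - 2*k - 4).
Verify: 5**k*(8*k**3 + 34*k**2 + 32*k - 11) matches t_k.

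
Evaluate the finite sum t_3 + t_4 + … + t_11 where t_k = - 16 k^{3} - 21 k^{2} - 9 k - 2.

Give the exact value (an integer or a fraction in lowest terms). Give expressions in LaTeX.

Step 1: r(k) = (16*k**3 + 69*k**2 + 99*k + 48)/(16*k**3 + 21*k**2 + 9*k + 2).
Factor: A=1; B=1; C=k**3 + 21*k**2/16 + 9*k/16 + 1/8.
f must satisfy (1)·f(k+1) − (1)·f(k) = k**3 + 21*k**2/16 + 9*k/16 + 1/8.
From deg A=0, deg B=0, deg C=3: d=4.
Solve for f: f(k) = k*(4*k**3 - k**2 - 2*k + 1)/16 (degree 4 ≤ 4).
Certificate R = B(k−1)f/C = k*(4*k**3 - k**2 - 2*k + 1)/(16*k**3 + 21*k**2 + 9*k + 2) gives s_k = k*(-4*k**3 + k**2 + 2*k - 1).
Check: Δs_k = -16*k**3 - 21*k**2 - 9*k - 2. ✓
Telescoping: Σ = s_(12) − s_(3) = -80940 − (-282) = -80658.

Σ = -80658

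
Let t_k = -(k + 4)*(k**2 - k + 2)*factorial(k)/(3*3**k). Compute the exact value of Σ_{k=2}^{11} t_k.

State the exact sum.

Ratio r(k) = (k + 1)*(k + 5)*(-k + (k + 1)**2 + 1)/(3*(k + 4)*(k**2 - k + 2)).
Normal form (A,B,C) = (k/3 + 1/3, 1, k**3 + 3*k**2 - 2*k + 8).
Key eq: (k/3 + 1/3)·f(k+1) = (1)·f(k) + (k**3 + 3*k**2 - 2*k + 8).
deg f ≤ 2 (via 1,0,3).
A polynomial solution: f(k) = 3*(k**2 + 3*k - 2).
R(k) = B(k−1)·f(k)/C(k) = 3*(k**2 + 3*k - 2)/((k + 4)*(k**2 - k + 2)); s_k = R·t_k = -(k**2 + 3*k - 2)*factorial(k)/3**k.
s_(k+1) − s_k = -(k + 4)*(k**2 - k + 2)*factorial(k)/(3*3**k) = t_k.
Sum = s_(12) − s_(2); s_(12) = -350873600/2187, s_(2) = -16/9 ⇒ -350869712/2187.

Σ = -350869712/2187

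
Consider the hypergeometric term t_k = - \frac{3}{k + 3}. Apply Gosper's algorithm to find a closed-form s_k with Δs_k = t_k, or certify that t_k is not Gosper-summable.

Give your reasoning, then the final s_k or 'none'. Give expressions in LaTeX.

Ratio r(k) = (k + 3)/(k + 4).
Factor: A=k + 3; B=k + 4; C=1.
f must satisfy (k + 3)·f(k+1) − (k + 3)·f(k) = 1.
Degrees (1,1,0) ⇒ d ≤ 0.
Generic f = c0 gives residual -1; -1 = 0 cannot hold, so t_k is not Gosper-summable.

not Gosper-summable; s_k does not exist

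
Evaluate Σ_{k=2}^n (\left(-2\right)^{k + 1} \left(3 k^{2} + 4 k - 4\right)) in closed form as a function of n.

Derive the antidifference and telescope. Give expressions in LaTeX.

S(n) = - 4 \left(-2\right)^{n} n^{2} - 8 \left(-2\right)^{n} n + 4 \left(-2\right)^{n} - 16

r(k) = 2*(-4*k - 3*(k + 1)**2)/(3*k**2 + 4*k - 4) after simplifying.
Take A(k)=-2, B(k)=1, C(k)=k**2 + 4*k/3 - 4/3.
Need (-2)·f(k+1) − (1)·f(k) = k**2 + 4*k/3 - 4/3.
Degrees (0,0,2) ⇒ d ≤ 2.
A polynomial solution: f(k) = -(k**2 - 2)/3.
Certificate R = B(k−1)f/C = -(k**2 - 2)/((k + 2)*(3*k - 2)) gives s_k = (-2)**(k + 1)*(2 - k**2).
Δs = (-2)**(k + 1)*(3*k**2 + 4*k - 4), as required.
Evaluate: s_(n+1) = (-2)**(n + 2)*(-n**2 - 2*n + 1); subtract s_(2) = 16 ⇒ S(n) = -4*(-2)**n*n**2 - 8*(-2)**n*n + 4*(-2)**n - 16.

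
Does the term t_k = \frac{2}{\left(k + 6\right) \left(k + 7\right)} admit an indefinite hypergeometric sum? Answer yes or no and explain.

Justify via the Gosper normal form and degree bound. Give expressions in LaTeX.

The ratio is (k + 6)/(k + 8).
Factor: A=k + 6; B=k + 8; C=1.
Need (k + 6)·f(k+1) − (k + 7)·f(k) = 1.
deg f ≤ 1 (via 1,1,0).
Coefficient equations give f(k) = k/6.
R(k) = B(k−1)·f(k)/C(k) = k*(k + 7)/6; s_k = R·t_k = k/(3*(k + 6)).
Check: Δs_k = 2/(k**2 + 13*k + 42). ✓

Yes. s_k = \frac{k}{3 \left(k + 6\right)}.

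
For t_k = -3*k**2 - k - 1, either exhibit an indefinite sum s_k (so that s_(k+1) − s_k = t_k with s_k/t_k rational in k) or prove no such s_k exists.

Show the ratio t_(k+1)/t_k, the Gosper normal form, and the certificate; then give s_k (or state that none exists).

s_k = k*(-k**2 + k - 1)

Compute t_(k+1)/t_k: get (k + 3*(k + 1)**2 + 2)/(3*k**2 + k + 1).
A = 1, B = 1, C = k**2 + k/3 + 1/3.
Need (1)·f(k+1) − (1)·f(k) = k**2 + k/3 + 1/3.
deg f ≤ 3 (via 0,0,2).
Solving with deg f ≤ 3: f(k) = k*(k**2 - k + 1)/3.
So s_k = (B(k−1)f/C)·t_k = (k*(k**2 - k + 1)/(3*k**2 + k + 1))·t_k = k*(-k**2 + k - 1).
Check: Δs_k = -3*k**2 - k - 1. ✓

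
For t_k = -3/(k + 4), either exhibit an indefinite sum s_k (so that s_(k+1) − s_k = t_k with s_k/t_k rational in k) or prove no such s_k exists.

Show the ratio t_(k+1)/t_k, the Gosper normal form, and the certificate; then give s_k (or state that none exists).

no hypergeometric antidifference exists

Compute t_(k+1)/t_k: get (k + 4)/(k + 5).
A = k + 4, B = k + 5, C = 1.
Set up (k + 4)·f(k+1) − (k + 4)·f(k) − (1) = 0.
Degrees (1,1,0) ⇒ d ≤ 0.
Write f(k) = c0. Then LHS − RHS = -1, requiring -1 = 0: contradictory. No certificate.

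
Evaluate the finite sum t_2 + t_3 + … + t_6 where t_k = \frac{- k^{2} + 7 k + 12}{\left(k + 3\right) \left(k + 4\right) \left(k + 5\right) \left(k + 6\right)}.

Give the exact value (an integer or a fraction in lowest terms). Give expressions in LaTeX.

Σ = 139/4620

The ratio is (k**3 - 2*k**2 - 33*k - 54)/(k**3 - 61*k - 84).
Factor: A=k + 3; B=k + 7; C=k**2 - 7*k - 12.
Need (k + 3)·f(k+1) − (k + 6)·f(k) = k**2 - 7*k - 12.
Bound: deg f ≤ 3.
Match coefficients ⇒ f(k) = -k*(k**2 + 32*k + 47)/20.
So s_k = (B(k−1)f/C)·t_k = (-k*(k + 6)*(k**2 + 32*k + 47)/(20*(k**2 - 7*k - 12)))·t_k = k*(k**2 + 32*k + 47)/(20*(k + 3)*(k + 4)*(k + 5)).
s_(k+1) − s_k = (-k**2 + 7*k + 12)/(k**4 + 18*k**3 + 119*k**2 + 342*k + 360) = t_k.
Σ_(k=2)^(6) t_k = s_(7) − s_(2) = 14/165 − (23/420) = 139/4620.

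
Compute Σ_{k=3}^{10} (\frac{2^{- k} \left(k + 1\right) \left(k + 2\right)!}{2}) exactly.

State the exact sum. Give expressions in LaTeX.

Compute t_(k+1)/t_k: get (k + 2)*(k + 3)/(2*(k + 1)).
So A=k/2 + 3/2 and B=1, with C=k + 1.
Set up (k/2 + 3/2)·f(k+1) − (1)·f(k) − (k + 1) = 0.
From deg A=1, deg B=0, deg C=1: d=0.
Solve for f: f(k) = 2 (degree 0 ≤ 0).
So s_k = (B(k−1)f/C)·t_k = (2/(k + 1))·t_k = factorial(k + 2)/2**k.
Check: Δs_k = (k + 1)*factorial(k + 2)/(2*2**k). ✓
Evaluate s at k=11 and k=3: 6081075/2 and 15; difference 6081045/2.

Σ = 6081045/2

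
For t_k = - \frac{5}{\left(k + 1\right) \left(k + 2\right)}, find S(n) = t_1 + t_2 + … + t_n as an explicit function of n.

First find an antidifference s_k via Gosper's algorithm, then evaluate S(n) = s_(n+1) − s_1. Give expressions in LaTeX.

S(n) = - \frac{5 n}{2 n + 4}

t_(k+1)/t_k = (k + 1)/(k + 3).
So A=k + 1 and B=k + 3, with C=1.
Set up (k + 1)·f(k+1) − (k + 2)·f(k) − (1) = 0.
Bound: deg f ≤ 1.
Solving with deg f ≤ 1: f(k) = k.
So s_k = (B(k−1)f/C)·t_k = (k*(k + 2))·t_k = -5*k/(k + 1).
s_(k+1) − s_k = -5/(k**2 + 3*k + 2) = t_k.
Telescope: S(n) = s_(n+1) − s_(1) = 5*(-n - 1)/(n + 2) − (-5/2) = -5*n/(2*n + 4).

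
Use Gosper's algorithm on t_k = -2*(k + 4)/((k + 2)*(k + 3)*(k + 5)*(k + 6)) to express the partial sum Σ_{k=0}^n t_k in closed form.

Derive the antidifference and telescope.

S(n) = (-n**2 - 9*n - 8)/(10*(n**2 + 9*n + 18))

Compute t_(k+1)/t_k: get (k + 2)*(k + 5)**2/((k + 4)**2*(k + 7)).
Take A(k)=k + 2, B(k)=k + 7, C(k)=k**2 + 8*k + 16.
Solve (k + 2)·f(k+1) − (k + 6)·f(k) = k**2 + 8*k + 16.
Bound: deg f ≤ 4.
A polynomial solution: f(k) = k*(k + 3)*(k + 4)*(k + 7)/20.
So s_k = (B(k−1)f/C)·t_k = (k*(k + 3)*(k + 6)*(k + 7)/(20*(k + 4)))·t_k = k*(-k - 7)/(10*(k**2 + 7*k + 10)).
Δs = 2*(-k - 4)/(k**4 + 16*k**3 + 91*k**2 + 216*k + 180), as required.
s_(n+1) = (-n**2 - 9*n - 8)/(10*(n**2 + 9*n + 18)) and s_(0) = 0, so S(n) = (-n**2 - 9*n - 8)/(10*(n**2 + 9*n + 18)).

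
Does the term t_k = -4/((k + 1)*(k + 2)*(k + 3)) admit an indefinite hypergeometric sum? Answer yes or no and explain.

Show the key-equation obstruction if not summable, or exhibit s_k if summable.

Yes. s_k = k*(-k - 3)/((k + 1)*(k + 2)).

Compute t_(k+1)/t_k: get (k + 1)/(k + 4).
So A=k + 1 and B=k + 4, with C=1.
Set up (k + 1)·f(k+1) − (k + 3)·f(k) − (1) = 0.
Degrees (1,1,0) ⇒ d ≤ 2.
Solve for f: f(k) = k*(k + 3)/4 (degree 2 ≤ 2).
Then R = B(k−1)f/C = k*(k + 3)**2/4, so s_k = R(k)·t_k = k*(-k - 3)/((k + 1)*(k + 2)).
Verify: -4/(k**3 + 6*k**2 + 11*k + 6) matches t_k.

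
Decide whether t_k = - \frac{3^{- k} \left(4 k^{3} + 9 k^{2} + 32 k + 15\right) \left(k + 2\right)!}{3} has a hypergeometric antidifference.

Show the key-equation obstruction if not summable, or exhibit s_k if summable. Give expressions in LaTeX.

Compute t_(k+1)/t_k: get (4*k**4 + 33*k**3 + 125*k**2 + 246*k + 180)/(3*(4*k**3 + 9*k**2 + 32*k + 15)).
Take A(k)=k/3 + 1, B(k)=1, C(k)=k**3 + 9*k**2/4 + 8*k + 15/4.
Solve (k/3 + 1)·f(k+1) − (1)·f(k) = k**3 + 9*k**2/4 + 8*k + 15/4.
Degrees (1,0,3) ⇒ d ≤ 2.
Coefficient equations give f(k) = 3*(4*k**2 + k + 3)/4.
Certificate R = B(k−1)f/C = 3*(4*k**2 + k + 3)/(4*k**3 + 9*k**2 + 32*k + 15) gives s_k = -(4*k**2 + k + 3)*factorial(k + 2)/3**k.
s_(k+1) − s_k = -(4*k**3 + 9*k**2 + 32*k + 15)*factorial(k + 2)/(3*3**k) = t_k.

Yes. s_k = - 3^{- k} \left(4 k^{2} + k + 3\right) \left(k + 2\right)!.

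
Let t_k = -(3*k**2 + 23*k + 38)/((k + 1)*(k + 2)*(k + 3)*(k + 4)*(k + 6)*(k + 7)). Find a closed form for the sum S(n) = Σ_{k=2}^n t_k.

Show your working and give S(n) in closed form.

S(n) = (-n**3 - 13*n**2 - 50*n + 64)/(120*(n**3 + 13*n**2 + 50*n + 56))

r(k) = (k + 1)*(k + 6)*(23*k + 3*(k + 1)**2 + 61)/((k + 5)*(k + 8)*(3*k**2 + 23*k + 38)) after simplifying.
Factor: A=k + 1; B=k + 8; C=k**3 + 38*k**2/3 + 51*k + 190/3.
Need (k + 1)·f(k+1) − (k + 7)·f(k) = k**3 + 38*k**2/3 + 51*k + 190/3.
Degrees (1,1,3) ⇒ d ≤ 6.
A polynomial solution: f(k) = k*(k + 2)*(k + 4)*(k + 5)*(k**2 + 10*k + 27)/54.
Get s_k = R·t_k = k*(-k**2 - 10*k - 27)/(18*(k**3 + 10*k**2 + 27*k + 18)) with R(k) = B(k−1)f(k)/C(k) = k*(k + 2)*(k + 4)*(k + 7)*(k**2 + 10*k + 27)/(18*(3*k**2 + 23*k + 38)).
s_(k+1) − s_k = (-3*k**2 - 23*k - 38)/(k**6 + 23*k**5 + 207*k**4 + 925*k**3 + 2144*k**2 + 2412*k + 1008) = t_k.
s_(n+1) = (-n**3 - 13*n**2 - 50*n - 38)/(18*(n**3 + 13*n**2 + 50*n + 56)) and s_(2) = -17/360, so S(n) = (-n**3 - 13*n**2 - 50*n + 64)/(120*(n**3 + 13*n**2 + 50*n + 56)).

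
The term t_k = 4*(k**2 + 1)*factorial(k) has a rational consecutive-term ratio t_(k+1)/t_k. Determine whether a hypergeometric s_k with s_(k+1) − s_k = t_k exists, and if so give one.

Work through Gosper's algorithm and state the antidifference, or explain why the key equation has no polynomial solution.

Ratio r(k) = (k + 1)*((k + 1)**2 + 1)/(k**2 + 1).
So A=k + 1 and B=1, with C=k**2 + 1.
Set up (k + 1)·f(k+1) − (1)·f(k) − (k**2 + 1) = 0.
From deg A=1, deg B=0, deg C=2: d=1.
Coefficient equations give f(k) = k - 1.
Get s_k = R·t_k = 4*(k - 1)*factorial(k) with R(k) = B(k−1)f(k)/C(k) = (k - 1)/(k**2 + 1).
Δs = 4*(k**2 + 1)*factorial(k), as required.

s_k = 4*(k - 1)*factorial(k)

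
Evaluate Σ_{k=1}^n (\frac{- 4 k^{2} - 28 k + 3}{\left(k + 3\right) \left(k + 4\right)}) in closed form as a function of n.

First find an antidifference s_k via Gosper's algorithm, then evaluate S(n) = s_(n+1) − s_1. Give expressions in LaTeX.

S(n) = \frac{n \left(- 16 n - 13\right)}{4 \left(n + 4\right)}

t_(k+1)/t_k = (k + 3)*(28*k + 4*(k + 1)**2 + 25)/((k + 5)*(4*k**2 + 28*k - 3)).
Take A(k)=k + 3, B(k)=k + 5, C(k)=k**2 + 7*k - 3/4.
Set up (k + 3)·f(k+1) − (k + 4)·f(k) − (k**2 + 7*k - 3/4) = 0.
deg f ≤ 2 (via 1,1,2).
A polynomial solution: f(k) = k*(4*k - 5)/4.
Then R = B(k−1)f/C = k*(k + 4)*(4*k - 5)/(4*k**2 + 28*k - 3), so s_k = R(k)·t_k = k*(5 - 4*k)/(k + 3).
Check: Δs_k = (-4*k**2 - 28*k + 3)/(k**2 + 7*k + 12). ✓
Evaluate: s_(n+1) = (-4*n**2 - 3*n + 1)/(n + 4); subtract s_(1) = 1/4 ⇒ S(n) = n*(-16*n - 13)/(4*(n + 4)).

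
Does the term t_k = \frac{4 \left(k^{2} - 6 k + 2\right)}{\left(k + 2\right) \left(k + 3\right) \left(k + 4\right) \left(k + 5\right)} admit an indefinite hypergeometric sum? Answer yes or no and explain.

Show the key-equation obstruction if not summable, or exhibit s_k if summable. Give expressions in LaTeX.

Yes. s_k = \frac{k \left(k^{2} - 15 k + 38\right)}{6 \left(k + 2\right) \left(k + 3\right) \left(k + 4\right)}.

t_(k+1)/t_k = (k**3 - 2*k**2 - 11*k - 6)/(k**3 - 34*k + 12).
Gosper form: A/B · C(k+1)/C(k) with A=k + 2, B=k + 6, C=k**2 - 6*k + 2.
f must satisfy (k + 2)·f(k+1) − (k + 5)·f(k) = k**2 - 6*k + 2.
Degrees (1,1,2) ⇒ d ≤ 3.
Coefficient equations give f(k) = k*(k**2 - 15*k + 38)/24.
R(k) = B(k−1)·f(k)/C(k) = k*(k + 5)*(k**2 - 15*k + 38)/(24*(k**2 - 6*k + 2)); s_k = R·t_k = k*(k**2 - 15*k + 38)/(6*(k + 2)*(k + 3)*(k + 4)).
Δs = 4*(k**2 - 6*k + 2)/(k**4 + 14*k**3 + 71*k**2 + 154*k + 120), as required.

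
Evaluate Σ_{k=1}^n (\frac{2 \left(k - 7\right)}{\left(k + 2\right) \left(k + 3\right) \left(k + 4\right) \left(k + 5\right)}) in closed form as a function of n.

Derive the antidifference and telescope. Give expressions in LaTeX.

Step 1: r(k) = (k - 6)*(k + 2)/((k - 7)*(k + 6)).
Gosper form: A/B · C(k+1)/C(k) with A=k + 2, B=k + 6, C=k - 7.
Set up (k + 2)·f(k+1) − (k + 5)·f(k) − (k - 7) = 0.
From deg A=1, deg B=1, deg C=1: d=3.
Coefficient equations give f(k) = -k*(k**2 + 9*k + 32)/12.
Then R = B(k−1)f/C = -k*(k + 5)*(k**2 + 9*k + 32)/(12*(k - 7)), so s_k = R(k)·t_k = k*(-k**2 - 9*k - 32)/(6*(k + 2)*(k + 3)*(k + 4)).
Δs = 2*(k - 7)/(k**4 + 14*k**3 + 71*k**2 + 154*k + 120), as required.
Evaluate: s_(n+1) = (-n**3 - 12*n**2 - 53*n - 42)/(6*(n**3 + 12*n**2 + 47*n + 60)); subtract s_(1) = -7/60 ⇒ S(n) = n*(-n**2 - 12*n - 67)/(20*(n**3 + 12*n**2 + 47*n + 60)).

S(n) = \frac{n \left(- n^{2} - 12 n - 67\right)}{20 \left(n^{3} + 12 n^{2} + 47 n + 60\right)}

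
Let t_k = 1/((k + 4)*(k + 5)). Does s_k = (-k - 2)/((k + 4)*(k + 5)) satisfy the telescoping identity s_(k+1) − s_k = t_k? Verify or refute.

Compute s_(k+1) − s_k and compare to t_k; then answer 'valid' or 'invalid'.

s_(k+1) = (-k - 3)/((k + 5)*(k + 6))
s_(k+1) − s_k = k/(k**3 + 15*k**2 + 74*k + 120)
(s_(k+1) − s_k) − t_k = -6/(k**3 + 15*k**2 + 74*k + 120)

Invalid: residual -6/(k**3 + 15*k**2 + 74*k + 120) ≠ 0.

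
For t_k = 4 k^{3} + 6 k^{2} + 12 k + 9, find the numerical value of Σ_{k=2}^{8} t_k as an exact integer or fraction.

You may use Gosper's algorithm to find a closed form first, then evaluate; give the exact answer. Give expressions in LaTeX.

Σ = 6881

r(k) = (4*k**3 + 18*k**2 + 36*k + 31)/(4*k**3 + 6*k**2 + 12*k + 9) after simplifying.
Normal form (A,B,C) = (1, 1, k**3 + 3*k**2/2 + 3*k + 9/4).
Need (1)·f(k+1) − (1)·f(k) = k**3 + 3*k**2/2 + 3*k + 9/4.
d = 4 from the (0,0,3) case.
A polynomial solution: f(k) = k*(k**3 + 4*k + 4)/4.
Then R = B(k−1)f/C = k*(k**3 + 4*k + 4)/(4*k**3 + 6*k**2 + 12*k + 9), so s_k = R(k)·t_k = k*(k**3 + 4*k + 4).
Δs = 4*k**3 + 6*k**2 + 12*k + 9, as required.
Evaluate s at k=9 and k=2: 6921 and 40; difference 6881.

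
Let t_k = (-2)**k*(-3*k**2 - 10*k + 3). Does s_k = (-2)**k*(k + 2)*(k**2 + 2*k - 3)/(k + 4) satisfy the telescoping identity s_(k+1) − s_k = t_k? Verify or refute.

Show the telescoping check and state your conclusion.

s_(k+1) = 2*(-2)**k*k*(-k**2 - 7*k - 12)/(k + 5)
s_(k+1) − s_k = (-2)**k*(-3*k**4 - 31*k**3 - 101*k**2 - 95*k + 30)/(k**2 + 9*k + 20)
(s_(k+1) − s_k) − t_k = (-2)**(k + 1)*(-3*k**3 - 23*k**2 - 39*k + 15)/(k**2 + 9*k + 20)

Invalid: residual (-2)**(k + 1)*(-3*k**3 - 23*k**2 - 39*k + 15)/(k**2 + 9*k + 20) ≠ 0.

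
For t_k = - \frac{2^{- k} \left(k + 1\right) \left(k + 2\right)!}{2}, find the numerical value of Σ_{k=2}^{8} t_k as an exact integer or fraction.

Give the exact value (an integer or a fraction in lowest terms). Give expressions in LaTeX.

Σ = -155913/2

Step 1: r(k) = (k + 2)*(k + 3)/(2*(k + 1)).
Gosper form: A/B · C(k+1)/C(k) with A=k/2 + 3/2, B=1, C=k + 1.
f must satisfy (k/2 + 3/2)·f(k+1) − (1)·f(k) = k + 1.
Degrees (1,0,1) ⇒ d ≤ 0.
Coefficient equations give f(k) = 2.
Then R = B(k−1)f/C = 2/(k + 1), so s_k = R(k)·t_k = -factorial(k + 2)/2**k.
Verify: -(k + 1)*factorial(k + 2)/(2*2**k) matches t_k.
Evaluate s at k=9 and k=2: -155925/2 and -6; difference -155913/2.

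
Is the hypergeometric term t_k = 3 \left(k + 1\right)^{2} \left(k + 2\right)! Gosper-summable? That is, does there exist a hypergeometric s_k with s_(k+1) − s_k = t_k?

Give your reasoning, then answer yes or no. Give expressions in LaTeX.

Compute t_(k+1)/t_k: get (k + 2)**2*(k + 3)/(k + 1)**2.
Normal form (A,B,C) = (k + 3, 1, k**2 + 2*k + 1).
Set up (k + 3)·f(k+1) − (1)·f(k) − (k**2 + 2*k + 1) = 0.
d = 1 from the (1,0,2) case.
A polynomial solution: f(k) = k - 1.
Certificate R = B(k−1)f/C = (k - 1)/(k + 1)**2 gives s_k = 3*(k - 1)*factorial(k + 2).
Check: Δs_k = 3*(k + 1)**2*factorial(k + 2). ✓

Yes. s_k = 3 \left(k - 1\right) \left(k + 2\right)!.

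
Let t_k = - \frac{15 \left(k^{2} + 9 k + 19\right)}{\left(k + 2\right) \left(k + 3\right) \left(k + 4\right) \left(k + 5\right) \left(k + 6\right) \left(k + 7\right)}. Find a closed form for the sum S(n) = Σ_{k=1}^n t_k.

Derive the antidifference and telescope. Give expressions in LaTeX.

S(n) = \frac{n \left(- n^{2} - 15 n - 71\right)}{21 \left(n^{3} + 15 n^{2} + 71 n + 105\right)}

Compute t_(k+1)/t_k: get (k + 2)*(9*k + (k + 1)**2 + 28)/((k + 8)*(k**2 + 9*k + 19)).
Gosper form: A/B · C(k+1)/C(k) with A=k + 2, B=k + 8, C=k**2 + 9*k + 19.
Key eq: (k + 2)·f(k+1) = (k + 7)·f(k) + (k**2 + 9*k + 19).
Degrees (1,1,2) ⇒ d ≤ 5.
Coefficient equations give f(k) = k*(k + 3)*(k + 5)*(k**2 + 12*k + 44)/144.
Certificate R = B(k−1)f/C = k*(k + 3)*(k + 5)*(k + 7)*(k**2 + 12*k + 44)/(144*(k**2 + 9*k + 19)) gives s_k = 5*k*(-k**2 - 12*k - 44)/(48*(k**3 + 12*k**2 + 44*k + 48)).
Δs = 15*(-k**2 - 9*k - 19)/(k**6 + 27*k**5 + 295*k**4 + 1665*k**3 + 5104*k**2 + 8028*k + 5040), as required.
Σ_(k=1)^n t_k = s_(n+1) − s_(1) = (5*(-n**3 - 15*n**2 - 71*n - 57)/(48*(n**3 + 15*n**2 + 71*n + 105))) − (-19/336), i.e. n*(-n**2 - 15*n - 71)/(21*(n**3 + 15*n**2 + 71*n + 105)).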